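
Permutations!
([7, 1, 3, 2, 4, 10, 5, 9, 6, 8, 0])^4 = (0 6 7 5 9 10 8)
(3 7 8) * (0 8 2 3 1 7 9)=(0 8 1 7 2 3 9)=[8, 7, 3, 9, 4, 5, 6, 2, 1, 0]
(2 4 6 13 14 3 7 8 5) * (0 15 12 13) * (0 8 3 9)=(0 15 12 13 14 9)(2 4 6 8 5)(3 7)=[15, 1, 4, 7, 6, 2, 8, 3, 5, 0, 10, 11, 13, 14, 9, 12]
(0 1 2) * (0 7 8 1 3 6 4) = (0 3 6 4)(1 2 7 8) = [3, 2, 7, 6, 0, 5, 4, 8, 1]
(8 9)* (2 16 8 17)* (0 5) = (0 5)(2 16 8 9 17) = [5, 1, 16, 3, 4, 0, 6, 7, 9, 17, 10, 11, 12, 13, 14, 15, 8, 2]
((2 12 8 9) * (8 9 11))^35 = ((2 12 9)(8 11))^35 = (2 9 12)(8 11)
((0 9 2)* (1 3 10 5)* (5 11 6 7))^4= ((0 9 2)(1 3 10 11 6 7 5))^4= (0 9 2)(1 6 3 7 10 5 11)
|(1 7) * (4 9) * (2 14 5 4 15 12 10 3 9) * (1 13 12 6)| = 36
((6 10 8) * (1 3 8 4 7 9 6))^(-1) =((1 3 8)(4 7 9 6 10))^(-1) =(1 8 3)(4 10 6 9 7)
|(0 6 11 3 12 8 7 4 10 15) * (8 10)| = 21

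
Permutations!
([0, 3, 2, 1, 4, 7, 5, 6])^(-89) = [0, 3, 2, 1, 4, 7, 5, 6]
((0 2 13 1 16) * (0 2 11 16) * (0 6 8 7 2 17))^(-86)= (0 16)(1 2 8)(6 13 7)(11 17)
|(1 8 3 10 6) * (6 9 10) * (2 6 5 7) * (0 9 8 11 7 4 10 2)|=|(0 9 2 6 1 11 7)(3 5 4 10 8)|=35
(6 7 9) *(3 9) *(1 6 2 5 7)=(1 6)(2 5 7 3 9)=[0, 6, 5, 9, 4, 7, 1, 3, 8, 2]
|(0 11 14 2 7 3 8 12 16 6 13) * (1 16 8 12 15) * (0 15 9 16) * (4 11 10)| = 16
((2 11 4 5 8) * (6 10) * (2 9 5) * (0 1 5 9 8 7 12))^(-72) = ((0 1 5 7 12)(2 11 4)(6 10))^(-72) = (0 7 1 12 5)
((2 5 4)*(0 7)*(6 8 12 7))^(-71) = ((0 6 8 12 7)(2 5 4))^(-71) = (0 7 12 8 6)(2 5 4)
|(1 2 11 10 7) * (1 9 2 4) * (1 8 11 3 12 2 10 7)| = |(1 4 8 11 7 9 10)(2 3 12)| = 21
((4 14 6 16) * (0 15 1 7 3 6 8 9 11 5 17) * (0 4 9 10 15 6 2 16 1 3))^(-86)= (0 1)(2 15 8 4 5 9)(3 10 14 17 11 16)(6 7)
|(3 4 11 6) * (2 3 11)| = |(2 3 4)(6 11)| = 6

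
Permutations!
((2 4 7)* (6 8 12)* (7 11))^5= ((2 4 11 7)(6 8 12))^5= (2 4 11 7)(6 12 8)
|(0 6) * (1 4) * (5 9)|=|(0 6)(1 4)(5 9)|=2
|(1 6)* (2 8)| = 2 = |(1 6)(2 8)|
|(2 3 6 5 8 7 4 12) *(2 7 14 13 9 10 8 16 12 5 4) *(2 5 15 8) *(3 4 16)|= |(2 4 15 8 14 13 9 10)(3 6 16 12 7 5)|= 24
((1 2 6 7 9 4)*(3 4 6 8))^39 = ((1 2 8 3 4)(6 7 9))^39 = (9)(1 4 3 8 2)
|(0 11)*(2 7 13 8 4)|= 10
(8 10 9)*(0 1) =(0 1)(8 10 9) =[1, 0, 2, 3, 4, 5, 6, 7, 10, 8, 9]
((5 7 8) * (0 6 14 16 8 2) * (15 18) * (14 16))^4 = ((0 6 16 8 5 7 2)(15 18))^4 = (18)(0 5 6 7 16 2 8)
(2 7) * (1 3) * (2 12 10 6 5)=(1 3)(2 7 12 10 6 5)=[0, 3, 7, 1, 4, 2, 5, 12, 8, 9, 6, 11, 10]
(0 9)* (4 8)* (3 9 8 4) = (0 8 3 9) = [8, 1, 2, 9, 4, 5, 6, 7, 3, 0]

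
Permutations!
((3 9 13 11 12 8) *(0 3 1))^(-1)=((0 3 9 13 11 12 8 1))^(-1)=(0 1 8 12 11 13 9 3)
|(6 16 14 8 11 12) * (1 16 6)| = |(1 16 14 8 11 12)| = 6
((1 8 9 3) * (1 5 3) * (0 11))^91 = (0 11)(1 8 9)(3 5)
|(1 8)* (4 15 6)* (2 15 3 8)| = |(1 2 15 6 4 3 8)| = 7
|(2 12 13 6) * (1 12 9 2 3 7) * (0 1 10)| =8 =|(0 1 12 13 6 3 7 10)(2 9)|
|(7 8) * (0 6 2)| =6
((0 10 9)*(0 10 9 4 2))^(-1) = (0 2 4 10 9) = ((0 9 10 4 2))^(-1)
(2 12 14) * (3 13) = (2 12 14)(3 13) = [0, 1, 12, 13, 4, 5, 6, 7, 8, 9, 10, 11, 14, 3, 2]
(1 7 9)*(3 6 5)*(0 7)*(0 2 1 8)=(0 7 9 8)(1 2)(3 6 5)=[7, 2, 1, 6, 4, 3, 5, 9, 0, 8]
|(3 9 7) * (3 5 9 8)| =|(3 8)(5 9 7)| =6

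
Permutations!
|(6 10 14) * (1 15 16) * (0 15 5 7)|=6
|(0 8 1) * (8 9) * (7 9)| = 5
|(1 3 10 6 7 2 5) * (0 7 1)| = 4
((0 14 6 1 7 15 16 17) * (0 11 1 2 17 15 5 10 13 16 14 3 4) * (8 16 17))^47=((0 3 4)(1 7 5 10 13 17 11)(2 8 16 15 14 6))^47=(0 4 3)(1 17 10 7 11 13 5)(2 6 14 15 16 8)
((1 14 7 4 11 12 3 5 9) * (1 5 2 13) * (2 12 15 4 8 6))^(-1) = (1 13 2 6 8 7 14)(3 12)(4 15 11)(5 9)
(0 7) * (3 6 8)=(0 7)(3 6 8)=[7, 1, 2, 6, 4, 5, 8, 0, 3]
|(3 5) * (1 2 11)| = 6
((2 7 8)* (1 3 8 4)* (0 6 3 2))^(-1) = ((0 6 3 8)(1 2 7 4))^(-1) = (0 8 3 6)(1 4 7 2)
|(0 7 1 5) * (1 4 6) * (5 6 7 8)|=|(0 8 5)(1 6)(4 7)|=6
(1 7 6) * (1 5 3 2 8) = (1 7 6 5 3 2 8) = [0, 7, 8, 2, 4, 3, 5, 6, 1]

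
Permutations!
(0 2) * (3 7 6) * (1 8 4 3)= [2, 8, 0, 7, 3, 5, 1, 6, 4]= (0 2)(1 8 4 3 7 6)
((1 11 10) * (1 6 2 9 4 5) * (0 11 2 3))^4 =(0 3 6 10 11)(1 5 4 9 2)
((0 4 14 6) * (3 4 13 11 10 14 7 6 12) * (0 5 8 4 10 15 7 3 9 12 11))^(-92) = (3 8 6 15 14)(4 5 7 11 10)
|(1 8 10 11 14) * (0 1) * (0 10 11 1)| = |(1 8 11 14 10)| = 5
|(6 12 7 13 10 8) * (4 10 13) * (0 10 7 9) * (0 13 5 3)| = 18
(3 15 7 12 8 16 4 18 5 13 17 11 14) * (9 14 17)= [0, 1, 2, 15, 18, 13, 6, 12, 16, 14, 10, 17, 8, 9, 3, 7, 4, 11, 5]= (3 15 7 12 8 16 4 18 5 13 9 14)(11 17)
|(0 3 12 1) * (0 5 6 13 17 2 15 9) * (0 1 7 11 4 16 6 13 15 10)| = 16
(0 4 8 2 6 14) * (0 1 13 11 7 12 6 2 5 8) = (0 4)(1 13 11 7 12 6 14)(5 8) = [4, 13, 2, 3, 0, 8, 14, 12, 5, 9, 10, 7, 6, 11, 1]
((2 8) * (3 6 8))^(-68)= (8)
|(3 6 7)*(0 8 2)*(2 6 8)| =|(0 2)(3 8 6 7)| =4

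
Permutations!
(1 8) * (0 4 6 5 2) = [4, 8, 0, 3, 6, 2, 5, 7, 1] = (0 4 6 5 2)(1 8)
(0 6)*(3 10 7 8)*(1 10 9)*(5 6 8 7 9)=(0 8 3 5 6)(1 10 9)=[8, 10, 2, 5, 4, 6, 0, 7, 3, 1, 9]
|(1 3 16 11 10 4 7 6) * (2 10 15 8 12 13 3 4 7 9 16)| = 14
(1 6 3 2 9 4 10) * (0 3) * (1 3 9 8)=[9, 6, 8, 2, 10, 5, 0, 7, 1, 4, 3]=(0 9 4 10 3 2 8 1 6)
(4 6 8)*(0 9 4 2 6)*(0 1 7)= [9, 7, 6, 3, 1, 5, 8, 0, 2, 4]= (0 9 4 1 7)(2 6 8)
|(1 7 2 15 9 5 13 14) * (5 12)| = |(1 7 2 15 9 12 5 13 14)| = 9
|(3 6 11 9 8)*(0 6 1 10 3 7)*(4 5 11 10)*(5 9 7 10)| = |(0 6 5 11 7)(1 4 9 8 10 3)| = 30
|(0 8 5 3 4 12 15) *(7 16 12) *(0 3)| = 6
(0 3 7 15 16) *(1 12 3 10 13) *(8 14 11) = (0 10 13 1 12 3 7 15 16)(8 14 11) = [10, 12, 2, 7, 4, 5, 6, 15, 14, 9, 13, 8, 3, 1, 11, 16, 0]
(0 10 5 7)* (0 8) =(0 10 5 7 8) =[10, 1, 2, 3, 4, 7, 6, 8, 0, 9, 5]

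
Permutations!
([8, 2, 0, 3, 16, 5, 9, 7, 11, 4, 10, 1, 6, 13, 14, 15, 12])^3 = (0 1 8 2 11)(4 6 16 9 12)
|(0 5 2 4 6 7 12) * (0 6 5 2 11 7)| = 8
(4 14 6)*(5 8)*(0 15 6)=(0 15 6 4 14)(5 8)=[15, 1, 2, 3, 14, 8, 4, 7, 5, 9, 10, 11, 12, 13, 0, 6]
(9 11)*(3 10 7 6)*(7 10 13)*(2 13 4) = [0, 1, 13, 4, 2, 5, 3, 6, 8, 11, 10, 9, 12, 7] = (2 13 7 6 3 4)(9 11)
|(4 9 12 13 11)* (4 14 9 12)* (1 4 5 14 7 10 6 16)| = 9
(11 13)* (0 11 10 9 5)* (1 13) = (0 11 1 13 10 9 5) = [11, 13, 2, 3, 4, 0, 6, 7, 8, 5, 9, 1, 12, 10]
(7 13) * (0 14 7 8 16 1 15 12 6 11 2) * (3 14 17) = (0 17 3 14 7 13 8 16 1 15 12 6 11 2) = [17, 15, 0, 14, 4, 5, 11, 13, 16, 9, 10, 2, 6, 8, 7, 12, 1, 3]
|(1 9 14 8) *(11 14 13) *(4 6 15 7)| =12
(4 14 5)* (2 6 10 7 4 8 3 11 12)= [0, 1, 6, 11, 14, 8, 10, 4, 3, 9, 7, 12, 2, 13, 5]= (2 6 10 7 4 14 5 8 3 11 12)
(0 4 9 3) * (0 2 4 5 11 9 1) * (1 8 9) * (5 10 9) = [10, 0, 4, 2, 8, 11, 6, 7, 5, 3, 9, 1] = (0 10 9 3 2 4 8 5 11 1)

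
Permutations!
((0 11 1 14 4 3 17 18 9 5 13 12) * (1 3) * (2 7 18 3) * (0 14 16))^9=((0 11 2 7 18 9 5 13 12 14 4 1 16)(3 17))^9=(0 14 9 11 4 5 2 1 13 7 16 12 18)(3 17)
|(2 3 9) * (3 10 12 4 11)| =7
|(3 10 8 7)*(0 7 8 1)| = |(0 7 3 10 1)| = 5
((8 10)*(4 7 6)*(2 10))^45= ((2 10 8)(4 7 6))^45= (10)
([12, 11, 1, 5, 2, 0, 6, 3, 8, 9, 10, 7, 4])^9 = [0, 1, 2, 3, 4, 5, 6, 7, 8, 9, 10, 11, 12]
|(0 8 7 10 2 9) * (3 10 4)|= 8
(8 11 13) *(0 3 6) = (0 3 6)(8 11 13) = [3, 1, 2, 6, 4, 5, 0, 7, 11, 9, 10, 13, 12, 8]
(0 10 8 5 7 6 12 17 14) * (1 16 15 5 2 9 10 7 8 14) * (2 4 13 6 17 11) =(0 7 17 1 16 15 5 8 4 13 6 12 11 2 9 10 14) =[7, 16, 9, 3, 13, 8, 12, 17, 4, 10, 14, 2, 11, 6, 0, 5, 15, 1]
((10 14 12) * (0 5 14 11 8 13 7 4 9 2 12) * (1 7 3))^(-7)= ((0 5 14)(1 7 4 9 2 12 10 11 8 13 3))^(-7)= (0 14 5)(1 2 8 7 12 13 4 10 3 9 11)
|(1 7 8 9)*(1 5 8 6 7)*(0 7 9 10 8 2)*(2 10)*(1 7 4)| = 10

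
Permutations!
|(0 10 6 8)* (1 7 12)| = |(0 10 6 8)(1 7 12)| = 12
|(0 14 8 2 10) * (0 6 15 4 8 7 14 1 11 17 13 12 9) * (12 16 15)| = |(0 1 11 17 13 16 15 4 8 2 10 6 12 9)(7 14)| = 14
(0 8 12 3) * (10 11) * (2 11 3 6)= (0 8 12 6 2 11 10 3)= [8, 1, 11, 0, 4, 5, 2, 7, 12, 9, 3, 10, 6]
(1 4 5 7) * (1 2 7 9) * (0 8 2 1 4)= (0 8 2 7 1)(4 5 9)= [8, 0, 7, 3, 5, 9, 6, 1, 2, 4]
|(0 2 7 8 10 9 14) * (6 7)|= |(0 2 6 7 8 10 9 14)|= 8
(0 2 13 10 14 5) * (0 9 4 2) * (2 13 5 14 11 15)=[0, 1, 5, 3, 13, 9, 6, 7, 8, 4, 11, 15, 12, 10, 14, 2]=(2 5 9 4 13 10 11 15)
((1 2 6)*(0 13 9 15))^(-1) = ((0 13 9 15)(1 2 6))^(-1) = (0 15 9 13)(1 6 2)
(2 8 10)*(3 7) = (2 8 10)(3 7) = [0, 1, 8, 7, 4, 5, 6, 3, 10, 9, 2]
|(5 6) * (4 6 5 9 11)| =|(4 6 9 11)| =4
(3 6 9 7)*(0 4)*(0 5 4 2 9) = (0 2 9 7 3 6)(4 5) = [2, 1, 9, 6, 5, 4, 0, 3, 8, 7]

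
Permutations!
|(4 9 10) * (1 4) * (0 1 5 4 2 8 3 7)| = 12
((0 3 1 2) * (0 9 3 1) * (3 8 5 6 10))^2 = ((0 1 2 9 8 5 6 10 3))^2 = (0 2 8 6 3 1 9 5 10)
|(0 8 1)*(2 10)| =|(0 8 1)(2 10)| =6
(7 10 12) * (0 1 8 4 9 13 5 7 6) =(0 1 8 4 9 13 5 7 10 12 6) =[1, 8, 2, 3, 9, 7, 0, 10, 4, 13, 12, 11, 6, 5]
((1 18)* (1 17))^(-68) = ((1 18 17))^(-68) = (1 18 17)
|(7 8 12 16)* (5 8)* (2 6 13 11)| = |(2 6 13 11)(5 8 12 16 7)| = 20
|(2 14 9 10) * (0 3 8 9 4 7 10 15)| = 5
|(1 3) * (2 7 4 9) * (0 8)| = 4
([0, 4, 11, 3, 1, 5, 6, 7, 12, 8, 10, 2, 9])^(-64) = (8 9 12)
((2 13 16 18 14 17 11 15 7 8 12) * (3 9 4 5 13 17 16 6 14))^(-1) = (2 12 8 7 15 11 17)(3 18 16 14 6 13 5 4 9)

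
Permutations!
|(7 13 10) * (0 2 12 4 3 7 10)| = 7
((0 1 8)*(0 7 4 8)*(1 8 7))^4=(0 8 1)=((0 8 1)(4 7))^4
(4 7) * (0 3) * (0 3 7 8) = (0 7 4 8) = [7, 1, 2, 3, 8, 5, 6, 4, 0]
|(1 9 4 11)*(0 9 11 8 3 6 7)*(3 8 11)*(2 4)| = 9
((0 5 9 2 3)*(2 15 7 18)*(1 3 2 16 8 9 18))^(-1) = (0 3 1 7 15 9 8 16 18 5)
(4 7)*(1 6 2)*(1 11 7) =(1 6 2 11 7 4) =[0, 6, 11, 3, 1, 5, 2, 4, 8, 9, 10, 7]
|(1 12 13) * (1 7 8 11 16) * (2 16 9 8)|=|(1 12 13 7 2 16)(8 11 9)|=6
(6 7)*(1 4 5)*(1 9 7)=(1 4 5 9 7 6)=[0, 4, 2, 3, 5, 9, 1, 6, 8, 7]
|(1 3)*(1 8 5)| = 4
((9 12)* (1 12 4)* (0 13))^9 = (0 13)(1 12 9 4)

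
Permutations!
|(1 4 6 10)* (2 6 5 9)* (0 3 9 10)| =|(0 3 9 2 6)(1 4 5 10)| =20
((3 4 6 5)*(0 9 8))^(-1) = ((0 9 8)(3 4 6 5))^(-1) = (0 8 9)(3 5 6 4)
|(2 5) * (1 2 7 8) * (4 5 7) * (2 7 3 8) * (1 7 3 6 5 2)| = |(1 3 8 7)(2 6 5 4)| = 4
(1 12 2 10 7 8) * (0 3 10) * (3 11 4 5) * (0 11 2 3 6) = (0 2 11 4 5 6)(1 12 3 10 7 8) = [2, 12, 11, 10, 5, 6, 0, 8, 1, 9, 7, 4, 3]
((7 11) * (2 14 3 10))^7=((2 14 3 10)(7 11))^7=(2 10 3 14)(7 11)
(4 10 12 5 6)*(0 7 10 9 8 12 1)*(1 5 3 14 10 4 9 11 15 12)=(0 7 4 11 15 12 3 14 10 5 6 9 8 1)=[7, 0, 2, 14, 11, 6, 9, 4, 1, 8, 5, 15, 3, 13, 10, 12]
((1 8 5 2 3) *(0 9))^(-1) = ((0 9)(1 8 5 2 3))^(-1) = (0 9)(1 3 2 5 8)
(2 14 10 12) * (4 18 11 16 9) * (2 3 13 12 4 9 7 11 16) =(2 14 10 4 18 16 7 11)(3 13 12) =[0, 1, 14, 13, 18, 5, 6, 11, 8, 9, 4, 2, 3, 12, 10, 15, 7, 17, 16]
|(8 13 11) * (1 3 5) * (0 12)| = |(0 12)(1 3 5)(8 13 11)| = 6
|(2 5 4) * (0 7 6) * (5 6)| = |(0 7 5 4 2 6)| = 6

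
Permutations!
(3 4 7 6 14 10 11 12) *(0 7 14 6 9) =[7, 1, 2, 4, 14, 5, 6, 9, 8, 0, 11, 12, 3, 13, 10] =(0 7 9)(3 4 14 10 11 12)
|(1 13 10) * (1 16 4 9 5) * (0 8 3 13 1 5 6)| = 9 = |(0 8 3 13 10 16 4 9 6)|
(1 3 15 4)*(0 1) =[1, 3, 2, 15, 0, 5, 6, 7, 8, 9, 10, 11, 12, 13, 14, 4] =(0 1 3 15 4)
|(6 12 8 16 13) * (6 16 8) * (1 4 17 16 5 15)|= 14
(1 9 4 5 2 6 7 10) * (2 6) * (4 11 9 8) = (1 8 4 5 6 7 10)(9 11) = [0, 8, 2, 3, 5, 6, 7, 10, 4, 11, 1, 9]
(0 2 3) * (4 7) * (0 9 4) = (0 2 3 9 4 7) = [2, 1, 3, 9, 7, 5, 6, 0, 8, 4]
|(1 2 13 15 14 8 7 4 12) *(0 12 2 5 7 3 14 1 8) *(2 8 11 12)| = 22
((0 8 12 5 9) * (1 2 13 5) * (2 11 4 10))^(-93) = ((0 8 12 1 11 4 10 2 13 5 9))^(-93) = (0 10 8 2 12 13 1 5 11 9 4)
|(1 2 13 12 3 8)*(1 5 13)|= 10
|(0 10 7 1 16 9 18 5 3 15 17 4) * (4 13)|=13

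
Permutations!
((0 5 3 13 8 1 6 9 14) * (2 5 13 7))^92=(0 13 8 1 6 9 14)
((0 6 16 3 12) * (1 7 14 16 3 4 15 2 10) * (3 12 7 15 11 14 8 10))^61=(0 6 12)(1 8 3 15 10 7 2)(4 11 14 16)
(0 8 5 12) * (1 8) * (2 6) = (0 1 8 5 12)(2 6) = [1, 8, 6, 3, 4, 12, 2, 7, 5, 9, 10, 11, 0]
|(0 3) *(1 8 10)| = |(0 3)(1 8 10)| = 6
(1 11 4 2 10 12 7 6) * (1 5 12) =(1 11 4 2 10)(5 12 7 6) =[0, 11, 10, 3, 2, 12, 5, 6, 8, 9, 1, 4, 7]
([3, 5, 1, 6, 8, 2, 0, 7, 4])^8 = [6, 2, 5, 0, 4, 1, 3, 7, 8]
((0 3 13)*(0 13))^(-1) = ((13)(0 3))^(-1) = (13)(0 3)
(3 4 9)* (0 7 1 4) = (0 7 1 4 9 3) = [7, 4, 2, 0, 9, 5, 6, 1, 8, 3]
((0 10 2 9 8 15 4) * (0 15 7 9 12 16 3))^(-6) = ((0 10 2 12 16 3)(4 15)(7 9 8))^(-6) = (16)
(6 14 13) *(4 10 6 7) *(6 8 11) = (4 10 8 11 6 14 13 7) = [0, 1, 2, 3, 10, 5, 14, 4, 11, 9, 8, 6, 12, 7, 13]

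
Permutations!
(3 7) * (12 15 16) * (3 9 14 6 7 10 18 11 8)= (3 10 18 11 8)(6 7 9 14)(12 15 16)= [0, 1, 2, 10, 4, 5, 7, 9, 3, 14, 18, 8, 15, 13, 6, 16, 12, 17, 11]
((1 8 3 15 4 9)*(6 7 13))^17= ((1 8 3 15 4 9)(6 7 13))^17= (1 9 4 15 3 8)(6 13 7)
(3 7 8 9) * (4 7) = (3 4 7 8 9) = [0, 1, 2, 4, 7, 5, 6, 8, 9, 3]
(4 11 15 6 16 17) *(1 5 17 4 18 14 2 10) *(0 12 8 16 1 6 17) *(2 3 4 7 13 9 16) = (0 12 8 2 10 6 1 5)(3 4 11 15 17 18 14)(7 13 9 16) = [12, 5, 10, 4, 11, 0, 1, 13, 2, 16, 6, 15, 8, 9, 3, 17, 7, 18, 14]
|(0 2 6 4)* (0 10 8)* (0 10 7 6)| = 6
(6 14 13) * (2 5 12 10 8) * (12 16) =[0, 1, 5, 3, 4, 16, 14, 7, 2, 9, 8, 11, 10, 6, 13, 15, 12] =(2 5 16 12 10 8)(6 14 13)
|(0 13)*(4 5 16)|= 6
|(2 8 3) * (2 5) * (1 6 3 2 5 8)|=5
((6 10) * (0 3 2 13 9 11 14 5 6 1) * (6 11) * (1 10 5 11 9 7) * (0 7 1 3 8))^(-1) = (0 8)(1 13 2 3 7)(5 6 9)(11 14)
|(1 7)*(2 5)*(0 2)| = 6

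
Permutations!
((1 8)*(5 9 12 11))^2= (5 12)(9 11)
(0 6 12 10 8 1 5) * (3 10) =(0 6 12 3 10 8 1 5) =[6, 5, 2, 10, 4, 0, 12, 7, 1, 9, 8, 11, 3]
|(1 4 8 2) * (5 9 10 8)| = |(1 4 5 9 10 8 2)| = 7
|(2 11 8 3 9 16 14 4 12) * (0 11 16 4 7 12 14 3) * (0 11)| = 8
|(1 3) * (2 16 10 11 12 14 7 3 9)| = |(1 9 2 16 10 11 12 14 7 3)| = 10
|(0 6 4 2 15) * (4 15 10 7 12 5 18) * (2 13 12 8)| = |(0 6 15)(2 10 7 8)(4 13 12 5 18)| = 60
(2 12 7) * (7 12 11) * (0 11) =(12)(0 11 7 2) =[11, 1, 0, 3, 4, 5, 6, 2, 8, 9, 10, 7, 12]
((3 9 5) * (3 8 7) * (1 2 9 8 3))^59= (1 5 7 9 8 2 3)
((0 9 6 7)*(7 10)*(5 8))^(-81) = (0 7 10 6 9)(5 8)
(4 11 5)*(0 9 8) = (0 9 8)(4 11 5) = [9, 1, 2, 3, 11, 4, 6, 7, 0, 8, 10, 5]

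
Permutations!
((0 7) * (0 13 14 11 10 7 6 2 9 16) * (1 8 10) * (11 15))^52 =((0 6 2 9 16)(1 8 10 7 13 14 15 11))^52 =(0 2 16 6 9)(1 13)(7 11)(8 14)(10 15)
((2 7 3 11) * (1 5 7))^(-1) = ((1 5 7 3 11 2))^(-1) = (1 2 11 3 7 5)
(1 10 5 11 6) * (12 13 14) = (1 10 5 11 6)(12 13 14) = [0, 10, 2, 3, 4, 11, 1, 7, 8, 9, 5, 6, 13, 14, 12]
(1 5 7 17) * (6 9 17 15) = (1 5 7 15 6 9 17) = [0, 5, 2, 3, 4, 7, 9, 15, 8, 17, 10, 11, 12, 13, 14, 6, 16, 1]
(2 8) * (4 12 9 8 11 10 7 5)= (2 11 10 7 5 4 12 9 8)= [0, 1, 11, 3, 12, 4, 6, 5, 2, 8, 7, 10, 9]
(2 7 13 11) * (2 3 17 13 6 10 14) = [0, 1, 7, 17, 4, 5, 10, 6, 8, 9, 14, 3, 12, 11, 2, 15, 16, 13] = (2 7 6 10 14)(3 17 13 11)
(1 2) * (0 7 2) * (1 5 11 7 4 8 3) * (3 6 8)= (0 4 3 1)(2 5 11 7)(6 8)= [4, 0, 5, 1, 3, 11, 8, 2, 6, 9, 10, 7]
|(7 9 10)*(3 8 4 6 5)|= 15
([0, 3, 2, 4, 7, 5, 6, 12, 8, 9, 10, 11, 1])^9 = (1 12 7 4 3)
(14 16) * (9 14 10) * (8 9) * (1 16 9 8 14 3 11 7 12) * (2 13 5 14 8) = (1 16 10 8 2 13 5 14 9 3 11 7 12) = [0, 16, 13, 11, 4, 14, 6, 12, 2, 3, 8, 7, 1, 5, 9, 15, 10]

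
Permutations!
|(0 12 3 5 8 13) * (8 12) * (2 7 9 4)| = 12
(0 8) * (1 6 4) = (0 8)(1 6 4) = [8, 6, 2, 3, 1, 5, 4, 7, 0]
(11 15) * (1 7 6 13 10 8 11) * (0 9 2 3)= (0 9 2 3)(1 7 6 13 10 8 11 15)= [9, 7, 3, 0, 4, 5, 13, 6, 11, 2, 8, 15, 12, 10, 14, 1]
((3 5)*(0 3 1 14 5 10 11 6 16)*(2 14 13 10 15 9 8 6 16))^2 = (0 15 8 2 5 13 11)(1 10 16 3 9 6 14)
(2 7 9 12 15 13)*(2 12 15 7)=[0, 1, 2, 3, 4, 5, 6, 9, 8, 15, 10, 11, 7, 12, 14, 13]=(7 9 15 13 12)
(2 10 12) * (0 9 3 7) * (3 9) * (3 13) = (0 13 3 7)(2 10 12) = [13, 1, 10, 7, 4, 5, 6, 0, 8, 9, 12, 11, 2, 3]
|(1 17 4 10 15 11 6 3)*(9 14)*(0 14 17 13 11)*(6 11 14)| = 11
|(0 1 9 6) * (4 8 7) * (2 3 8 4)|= 4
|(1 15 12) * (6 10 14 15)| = 6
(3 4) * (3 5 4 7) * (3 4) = [0, 1, 2, 7, 5, 3, 6, 4] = (3 7 4 5)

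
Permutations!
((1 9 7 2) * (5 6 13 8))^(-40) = (13)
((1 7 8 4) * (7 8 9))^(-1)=(1 4 8)(7 9)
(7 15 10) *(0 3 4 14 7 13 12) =[3, 1, 2, 4, 14, 5, 6, 15, 8, 9, 13, 11, 0, 12, 7, 10] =(0 3 4 14 7 15 10 13 12)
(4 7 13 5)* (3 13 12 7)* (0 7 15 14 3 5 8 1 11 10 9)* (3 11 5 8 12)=(0 7 3 13 12 15 14 11 10 9)(1 5 4 8)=[7, 5, 2, 13, 8, 4, 6, 3, 1, 0, 9, 10, 15, 12, 11, 14]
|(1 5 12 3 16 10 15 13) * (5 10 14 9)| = 12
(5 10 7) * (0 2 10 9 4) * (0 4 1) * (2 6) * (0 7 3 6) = (1 7 5 9)(2 10 3 6) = [0, 7, 10, 6, 4, 9, 2, 5, 8, 1, 3]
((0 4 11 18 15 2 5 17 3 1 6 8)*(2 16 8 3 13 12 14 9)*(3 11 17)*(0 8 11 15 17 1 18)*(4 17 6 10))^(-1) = (0 11 16 15 6 18 3 5 2 9 14 12 13 17)(1 4 10) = ((0 17 13 12 14 9 2 5 3 18 6 15 16 11)(1 10 4))^(-1)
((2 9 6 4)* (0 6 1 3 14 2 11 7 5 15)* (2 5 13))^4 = (0 7 1 15 11 9 5 4 2 14 6 13 3)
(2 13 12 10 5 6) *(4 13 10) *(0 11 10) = [11, 1, 0, 3, 13, 6, 2, 7, 8, 9, 5, 10, 4, 12] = (0 11 10 5 6 2)(4 13 12)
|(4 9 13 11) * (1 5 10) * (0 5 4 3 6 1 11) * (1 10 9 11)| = 12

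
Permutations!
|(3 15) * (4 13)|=2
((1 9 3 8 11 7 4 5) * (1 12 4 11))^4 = (4 5 12)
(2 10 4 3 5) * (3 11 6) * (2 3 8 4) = [0, 1, 10, 5, 11, 3, 8, 7, 4, 9, 2, 6] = (2 10)(3 5)(4 11 6 8)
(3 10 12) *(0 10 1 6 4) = (0 10 12 3 1 6 4) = [10, 6, 2, 1, 0, 5, 4, 7, 8, 9, 12, 11, 3]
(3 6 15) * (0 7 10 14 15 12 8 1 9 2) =[7, 9, 0, 6, 4, 5, 12, 10, 1, 2, 14, 11, 8, 13, 15, 3] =(0 7 10 14 15 3 6 12 8 1 9 2)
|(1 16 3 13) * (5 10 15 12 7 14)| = 12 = |(1 16 3 13)(5 10 15 12 7 14)|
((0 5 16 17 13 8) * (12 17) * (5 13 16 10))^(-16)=((0 13 8)(5 10)(12 17 16))^(-16)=(0 8 13)(12 16 17)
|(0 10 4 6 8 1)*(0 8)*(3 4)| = 10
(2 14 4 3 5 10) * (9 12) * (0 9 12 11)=(0 9 11)(2 14 4 3 5 10)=[9, 1, 14, 5, 3, 10, 6, 7, 8, 11, 2, 0, 12, 13, 4]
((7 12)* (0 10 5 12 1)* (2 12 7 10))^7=(12)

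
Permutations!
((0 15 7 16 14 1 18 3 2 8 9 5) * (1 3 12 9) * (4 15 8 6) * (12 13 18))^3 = ((0 8 1 12 9 5)(2 6 4 15 7 16 14 3)(13 18))^3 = (0 12)(1 5)(2 15 14 6 7 3 4 16)(8 9)(13 18)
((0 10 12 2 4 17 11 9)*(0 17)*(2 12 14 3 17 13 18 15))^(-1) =(0 4 2 15 18 13 9 11 17 3 14 10)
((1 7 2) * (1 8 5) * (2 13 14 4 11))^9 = ((1 7 13 14 4 11 2 8 5))^9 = (14)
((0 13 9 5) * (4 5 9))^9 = (0 13 4 5) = ((0 13 4 5))^9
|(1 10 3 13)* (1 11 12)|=6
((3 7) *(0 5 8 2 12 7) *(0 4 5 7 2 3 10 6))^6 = ((0 7 10 6)(2 12)(3 4 5 8))^6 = (12)(0 10)(3 5)(4 8)(6 7)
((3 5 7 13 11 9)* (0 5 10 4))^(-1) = ((0 5 7 13 11 9 3 10 4))^(-1) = (0 4 10 3 9 11 13 7 5)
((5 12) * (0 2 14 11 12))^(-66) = ((0 2 14 11 12 5))^(-66) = (14)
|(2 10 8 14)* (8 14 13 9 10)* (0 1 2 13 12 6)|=|(0 1 2 8 12 6)(9 10 14 13)|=12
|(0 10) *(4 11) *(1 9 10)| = 4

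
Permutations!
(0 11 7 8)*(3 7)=(0 11 3 7 8)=[11, 1, 2, 7, 4, 5, 6, 8, 0, 9, 10, 3]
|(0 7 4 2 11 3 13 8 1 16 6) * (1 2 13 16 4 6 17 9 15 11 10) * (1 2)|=|(0 7 6)(1 4 13 8)(2 10)(3 16 17 9 15 11)|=12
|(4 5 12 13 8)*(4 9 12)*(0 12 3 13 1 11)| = |(0 12 1 11)(3 13 8 9)(4 5)| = 4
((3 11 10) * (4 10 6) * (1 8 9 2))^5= (11)(1 8 9 2)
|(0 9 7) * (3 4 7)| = |(0 9 3 4 7)| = 5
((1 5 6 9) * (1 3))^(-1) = (1 3 9 6 5)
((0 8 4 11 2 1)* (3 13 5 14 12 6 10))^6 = (3 10 6 12 14 5 13)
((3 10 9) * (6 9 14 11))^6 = (14)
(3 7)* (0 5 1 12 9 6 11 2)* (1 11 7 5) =(0 1 12 9 6 7 3 5 11 2) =[1, 12, 0, 5, 4, 11, 7, 3, 8, 6, 10, 2, 9]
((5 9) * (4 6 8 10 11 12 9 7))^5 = (4 12 6 9 8 5 10 7 11)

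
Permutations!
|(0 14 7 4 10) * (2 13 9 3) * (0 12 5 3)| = |(0 14 7 4 10 12 5 3 2 13 9)| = 11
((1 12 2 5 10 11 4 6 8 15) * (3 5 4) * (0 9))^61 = (0 9)(1 8 4 12 15 6 2)(3 5 10 11)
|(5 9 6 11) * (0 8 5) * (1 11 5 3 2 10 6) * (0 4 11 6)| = 20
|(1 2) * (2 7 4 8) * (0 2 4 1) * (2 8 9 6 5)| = 14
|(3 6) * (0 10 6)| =|(0 10 6 3)| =4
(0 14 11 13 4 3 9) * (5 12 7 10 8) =(0 14 11 13 4 3 9)(5 12 7 10 8) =[14, 1, 2, 9, 3, 12, 6, 10, 5, 0, 8, 13, 7, 4, 11]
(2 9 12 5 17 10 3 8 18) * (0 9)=(0 9 12 5 17 10 3 8 18 2)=[9, 1, 0, 8, 4, 17, 6, 7, 18, 12, 3, 11, 5, 13, 14, 15, 16, 10, 2]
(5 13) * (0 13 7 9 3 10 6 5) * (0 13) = (13)(3 10 6 5 7 9) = [0, 1, 2, 10, 4, 7, 5, 9, 8, 3, 6, 11, 12, 13]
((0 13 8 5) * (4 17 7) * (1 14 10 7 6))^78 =(0 8)(1 14 10 7 4 17 6)(5 13)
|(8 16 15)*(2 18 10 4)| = 12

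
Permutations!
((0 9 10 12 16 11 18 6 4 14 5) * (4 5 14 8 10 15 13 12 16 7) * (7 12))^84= (0 8 5 4 6 7 18 13 11 15 16 9 10)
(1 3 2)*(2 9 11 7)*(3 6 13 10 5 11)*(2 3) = (1 6 13 10 5 11 7 3 9 2) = [0, 6, 1, 9, 4, 11, 13, 3, 8, 2, 5, 7, 12, 10]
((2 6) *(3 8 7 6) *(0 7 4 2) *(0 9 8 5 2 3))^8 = (0 2 5 3 4 8 9 6 7) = ((0 7 6 9 8 4 3 5 2))^8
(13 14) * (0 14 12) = (0 14 13 12) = [14, 1, 2, 3, 4, 5, 6, 7, 8, 9, 10, 11, 0, 12, 13]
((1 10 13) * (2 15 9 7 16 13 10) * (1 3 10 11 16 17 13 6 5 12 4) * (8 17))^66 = (1 15 7 17 3 11 6 12)(2 9 8 13 10 16 5 4)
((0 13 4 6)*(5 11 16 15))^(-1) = ((0 13 4 6)(5 11 16 15))^(-1) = (0 6 4 13)(5 15 16 11)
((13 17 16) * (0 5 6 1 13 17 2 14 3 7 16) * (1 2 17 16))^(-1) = ((0 5 6 2 14 3 7 1 13 17))^(-1) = (0 17 13 1 7 3 14 2 6 5)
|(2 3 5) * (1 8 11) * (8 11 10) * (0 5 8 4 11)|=|(0 5 2 3 8 10 4 11 1)|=9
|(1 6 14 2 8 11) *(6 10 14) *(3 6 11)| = 8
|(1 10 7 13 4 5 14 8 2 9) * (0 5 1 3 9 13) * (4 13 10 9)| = 28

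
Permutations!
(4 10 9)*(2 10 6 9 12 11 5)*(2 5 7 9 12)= (2 10)(4 6 12 11 7 9)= [0, 1, 10, 3, 6, 5, 12, 9, 8, 4, 2, 7, 11]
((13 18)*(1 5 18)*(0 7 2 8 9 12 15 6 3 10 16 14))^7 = (0 6 2 10 9 14 15 7 3 8 16 12)(1 13 18 5)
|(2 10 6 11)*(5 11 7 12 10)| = |(2 5 11)(6 7 12 10)| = 12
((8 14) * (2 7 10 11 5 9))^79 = (2 7 10 11 5 9)(8 14)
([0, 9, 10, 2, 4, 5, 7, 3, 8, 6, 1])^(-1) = [0, 10, 3, 7, 4, 5, 9, 6, 8, 1, 2]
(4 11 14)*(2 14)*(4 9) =(2 14 9 4 11) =[0, 1, 14, 3, 11, 5, 6, 7, 8, 4, 10, 2, 12, 13, 9]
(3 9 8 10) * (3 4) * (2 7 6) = [0, 1, 7, 9, 3, 5, 2, 6, 10, 8, 4] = (2 7 6)(3 9 8 10 4)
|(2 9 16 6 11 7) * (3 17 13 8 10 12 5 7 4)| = 14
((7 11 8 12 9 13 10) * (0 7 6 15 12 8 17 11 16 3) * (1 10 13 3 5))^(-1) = ((0 7 16 5 1 10 6 15 12 9 3)(11 17))^(-1) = (0 3 9 12 15 6 10 1 5 16 7)(11 17)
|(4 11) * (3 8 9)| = 6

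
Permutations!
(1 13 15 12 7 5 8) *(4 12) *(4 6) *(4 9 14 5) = [0, 13, 2, 3, 12, 8, 9, 4, 1, 14, 10, 11, 7, 15, 5, 6] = (1 13 15 6 9 14 5 8)(4 12 7)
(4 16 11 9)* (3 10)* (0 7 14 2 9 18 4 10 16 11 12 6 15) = (0 7 14 2 9 10 3 16 12 6 15)(4 11 18) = [7, 1, 9, 16, 11, 5, 15, 14, 8, 10, 3, 18, 6, 13, 2, 0, 12, 17, 4]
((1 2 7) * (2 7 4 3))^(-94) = ((1 7)(2 4 3))^(-94) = (7)(2 3 4)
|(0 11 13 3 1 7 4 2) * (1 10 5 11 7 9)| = 20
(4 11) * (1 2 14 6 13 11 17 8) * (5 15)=(1 2 14 6 13 11 4 17 8)(5 15)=[0, 2, 14, 3, 17, 15, 13, 7, 1, 9, 10, 4, 12, 11, 6, 5, 16, 8]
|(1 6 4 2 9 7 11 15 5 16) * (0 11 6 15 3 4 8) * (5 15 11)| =|(0 5 16 1 11 3 4 2 9 7 6 8)| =12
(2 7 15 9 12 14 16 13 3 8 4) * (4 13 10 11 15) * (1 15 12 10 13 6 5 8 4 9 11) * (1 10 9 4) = (1 15 11 12 14 16 13 3)(2 7 4)(5 8 6) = [0, 15, 7, 1, 2, 8, 5, 4, 6, 9, 10, 12, 14, 3, 16, 11, 13]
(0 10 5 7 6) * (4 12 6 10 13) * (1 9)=(0 13 4 12 6)(1 9)(5 7 10)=[13, 9, 2, 3, 12, 7, 0, 10, 8, 1, 5, 11, 6, 4]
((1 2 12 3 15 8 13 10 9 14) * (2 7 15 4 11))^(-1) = (1 14 9 10 13 8 15 7)(2 11 4 3 12)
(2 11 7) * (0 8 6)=(0 8 6)(2 11 7)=[8, 1, 11, 3, 4, 5, 0, 2, 6, 9, 10, 7]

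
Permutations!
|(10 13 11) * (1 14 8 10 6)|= 7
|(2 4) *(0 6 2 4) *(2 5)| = 4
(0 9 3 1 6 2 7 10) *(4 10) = (0 9 3 1 6 2 7 4 10) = [9, 6, 7, 1, 10, 5, 2, 4, 8, 3, 0]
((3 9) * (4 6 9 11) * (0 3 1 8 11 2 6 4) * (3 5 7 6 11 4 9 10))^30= ((0 5 7 6 10 3 2 11)(1 8 4 9))^30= (0 2 10 7)(1 4)(3 6 5 11)(8 9)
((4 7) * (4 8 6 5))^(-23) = ((4 7 8 6 5))^(-23) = (4 8 5 7 6)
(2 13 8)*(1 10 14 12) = (1 10 14 12)(2 13 8) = [0, 10, 13, 3, 4, 5, 6, 7, 2, 9, 14, 11, 1, 8, 12]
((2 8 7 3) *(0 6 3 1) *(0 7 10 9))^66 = ((0 6 3 2 8 10 9)(1 7))^66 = (0 2 9 3 10 6 8)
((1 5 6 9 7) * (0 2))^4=(1 7 9 6 5)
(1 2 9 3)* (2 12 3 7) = [0, 12, 9, 1, 4, 5, 6, 2, 8, 7, 10, 11, 3] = (1 12 3)(2 9 7)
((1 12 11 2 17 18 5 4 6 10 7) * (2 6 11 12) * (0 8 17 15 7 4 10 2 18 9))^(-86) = ((0 8 17 9)(1 18 5 10 4 11 6 2 15 7))^(-86) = (0 17)(1 4 15 5 6)(2 18 11 7 10)(8 9)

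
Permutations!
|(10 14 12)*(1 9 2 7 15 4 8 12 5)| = 11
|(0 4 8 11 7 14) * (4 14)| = 4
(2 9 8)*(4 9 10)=[0, 1, 10, 3, 9, 5, 6, 7, 2, 8, 4]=(2 10 4 9 8)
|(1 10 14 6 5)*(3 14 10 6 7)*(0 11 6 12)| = |(0 11 6 5 1 12)(3 14 7)| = 6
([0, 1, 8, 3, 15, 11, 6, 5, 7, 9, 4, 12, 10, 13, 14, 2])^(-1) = [0, 1, 15, 3, 10, 7, 6, 8, 2, 9, 12, 5, 11, 13, 14, 4]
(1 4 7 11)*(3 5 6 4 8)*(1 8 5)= (1 5 6 4 7 11 8 3)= [0, 5, 2, 1, 7, 6, 4, 11, 3, 9, 10, 8]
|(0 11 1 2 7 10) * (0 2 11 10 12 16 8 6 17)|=18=|(0 10 2 7 12 16 8 6 17)(1 11)|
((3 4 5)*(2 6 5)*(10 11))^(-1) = (2 4 3 5 6)(10 11)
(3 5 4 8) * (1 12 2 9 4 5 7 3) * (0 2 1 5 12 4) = (0 2 9)(1 4 8 5 12)(3 7) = [2, 4, 9, 7, 8, 12, 6, 3, 5, 0, 10, 11, 1]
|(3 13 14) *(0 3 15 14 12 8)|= 10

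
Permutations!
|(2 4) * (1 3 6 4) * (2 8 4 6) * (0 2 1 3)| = 4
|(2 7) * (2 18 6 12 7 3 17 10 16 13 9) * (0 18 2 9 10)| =|(0 18 6 12 7 2 3 17)(10 16 13)| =24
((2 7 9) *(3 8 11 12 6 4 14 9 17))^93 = (2 11 9 8 14 3 4 17 6 7 12)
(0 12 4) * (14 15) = [12, 1, 2, 3, 0, 5, 6, 7, 8, 9, 10, 11, 4, 13, 15, 14] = (0 12 4)(14 15)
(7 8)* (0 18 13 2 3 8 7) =(0 18 13 2 3 8) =[18, 1, 3, 8, 4, 5, 6, 7, 0, 9, 10, 11, 12, 2, 14, 15, 16, 17, 13]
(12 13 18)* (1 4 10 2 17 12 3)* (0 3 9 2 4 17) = (0 3 1 17 12 13 18 9 2)(4 10) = [3, 17, 0, 1, 10, 5, 6, 7, 8, 2, 4, 11, 13, 18, 14, 15, 16, 12, 9]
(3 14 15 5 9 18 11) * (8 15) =(3 14 8 15 5 9 18 11) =[0, 1, 2, 14, 4, 9, 6, 7, 15, 18, 10, 3, 12, 13, 8, 5, 16, 17, 11]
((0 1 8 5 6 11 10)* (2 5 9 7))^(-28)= ((0 1 8 9 7 2 5 6 11 10))^(-28)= (0 8 7 5 11)(1 9 2 6 10)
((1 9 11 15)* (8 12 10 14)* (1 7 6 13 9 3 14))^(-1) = (1 10 12 8 14 3)(6 7 15 11 9 13)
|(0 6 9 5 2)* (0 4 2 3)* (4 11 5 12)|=9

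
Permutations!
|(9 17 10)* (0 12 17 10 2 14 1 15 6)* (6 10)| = 10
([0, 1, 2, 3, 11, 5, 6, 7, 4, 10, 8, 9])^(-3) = (4 9 8 11 10)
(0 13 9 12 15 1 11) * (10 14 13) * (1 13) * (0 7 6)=(0 10 14 1 11 7 6)(9 12 15 13)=[10, 11, 2, 3, 4, 5, 0, 6, 8, 12, 14, 7, 15, 9, 1, 13]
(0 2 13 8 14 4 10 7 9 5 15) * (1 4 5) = (0 2 13 8 14 5 15)(1 4 10 7 9) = [2, 4, 13, 3, 10, 15, 6, 9, 14, 1, 7, 11, 12, 8, 5, 0]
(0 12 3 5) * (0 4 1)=[12, 0, 2, 5, 1, 4, 6, 7, 8, 9, 10, 11, 3]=(0 12 3 5 4 1)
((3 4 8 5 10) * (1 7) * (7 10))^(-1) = ((1 10 3 4 8 5 7))^(-1) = (1 7 5 8 4 3 10)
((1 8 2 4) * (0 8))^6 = ((0 8 2 4 1))^6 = (0 8 2 4 1)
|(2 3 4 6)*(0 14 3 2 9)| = 6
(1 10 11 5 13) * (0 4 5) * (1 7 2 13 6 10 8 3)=(0 4 5 6 10 11)(1 8 3)(2 13 7)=[4, 8, 13, 1, 5, 6, 10, 2, 3, 9, 11, 0, 12, 7]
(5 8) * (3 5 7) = [0, 1, 2, 5, 4, 8, 6, 3, 7] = (3 5 8 7)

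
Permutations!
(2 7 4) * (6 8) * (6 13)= (2 7 4)(6 8 13)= [0, 1, 7, 3, 2, 5, 8, 4, 13, 9, 10, 11, 12, 6]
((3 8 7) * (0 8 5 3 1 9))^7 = ((0 8 7 1 9)(3 5))^7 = (0 7 9 8 1)(3 5)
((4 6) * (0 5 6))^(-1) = (0 4 6 5)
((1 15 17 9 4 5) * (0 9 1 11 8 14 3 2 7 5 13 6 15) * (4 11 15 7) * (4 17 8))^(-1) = (0 1 17 2 3 14 8 15 5 7 6 13 4 11 9)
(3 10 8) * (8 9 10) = (3 8)(9 10) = [0, 1, 2, 8, 4, 5, 6, 7, 3, 10, 9]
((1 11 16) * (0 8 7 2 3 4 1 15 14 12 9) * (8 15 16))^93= (16)(0 12 15 9 14)(1 8 2 4 11 7 3)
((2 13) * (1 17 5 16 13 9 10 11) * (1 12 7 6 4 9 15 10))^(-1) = ((1 17 5 16 13 2 15 10 11 12 7 6 4 9))^(-1) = (1 9 4 6 7 12 11 10 15 2 13 16 5 17)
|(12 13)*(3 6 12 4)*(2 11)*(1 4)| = |(1 4 3 6 12 13)(2 11)| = 6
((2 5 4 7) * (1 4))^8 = (1 2 4 5 7)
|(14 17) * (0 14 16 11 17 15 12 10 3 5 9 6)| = |(0 14 15 12 10 3 5 9 6)(11 17 16)| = 9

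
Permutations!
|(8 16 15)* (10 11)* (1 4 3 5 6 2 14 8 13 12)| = 12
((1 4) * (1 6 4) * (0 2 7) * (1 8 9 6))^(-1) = (0 7 2)(1 4 6 9 8)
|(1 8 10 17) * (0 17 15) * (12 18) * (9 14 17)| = 8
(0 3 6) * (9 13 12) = (0 3 6)(9 13 12) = [3, 1, 2, 6, 4, 5, 0, 7, 8, 13, 10, 11, 9, 12]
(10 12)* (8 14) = (8 14)(10 12) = [0, 1, 2, 3, 4, 5, 6, 7, 14, 9, 12, 11, 10, 13, 8]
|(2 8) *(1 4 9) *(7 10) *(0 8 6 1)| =|(0 8 2 6 1 4 9)(7 10)| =14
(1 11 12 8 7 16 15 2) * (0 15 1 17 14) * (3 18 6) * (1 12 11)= (0 15 2 17 14)(3 18 6)(7 16 12 8)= [15, 1, 17, 18, 4, 5, 3, 16, 7, 9, 10, 11, 8, 13, 0, 2, 12, 14, 6]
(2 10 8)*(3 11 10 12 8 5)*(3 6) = (2 12 8)(3 11 10 5 6) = [0, 1, 12, 11, 4, 6, 3, 7, 2, 9, 5, 10, 8]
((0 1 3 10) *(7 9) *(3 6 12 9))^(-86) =(0 6 9 3)(1 12 7 10)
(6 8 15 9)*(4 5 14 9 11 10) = (4 5 14 9 6 8 15 11 10) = [0, 1, 2, 3, 5, 14, 8, 7, 15, 6, 4, 10, 12, 13, 9, 11]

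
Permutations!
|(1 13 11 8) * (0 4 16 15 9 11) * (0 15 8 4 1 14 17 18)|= 12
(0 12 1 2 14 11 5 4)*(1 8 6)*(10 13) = (0 12 8 6 1 2 14 11 5 4)(10 13) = [12, 2, 14, 3, 0, 4, 1, 7, 6, 9, 13, 5, 8, 10, 11]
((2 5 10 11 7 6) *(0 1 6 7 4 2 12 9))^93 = (0 12 1 9 6)(2 11 5 4 10)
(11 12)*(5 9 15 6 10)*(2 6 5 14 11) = [0, 1, 6, 3, 4, 9, 10, 7, 8, 15, 14, 12, 2, 13, 11, 5] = (2 6 10 14 11 12)(5 9 15)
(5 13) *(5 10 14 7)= (5 13 10 14 7)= [0, 1, 2, 3, 4, 13, 6, 5, 8, 9, 14, 11, 12, 10, 7]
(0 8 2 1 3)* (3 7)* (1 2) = (0 8 1 7 3) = [8, 7, 2, 0, 4, 5, 6, 3, 1]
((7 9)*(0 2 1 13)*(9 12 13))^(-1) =((0 2 1 9 7 12 13))^(-1) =(0 13 12 7 9 1 2)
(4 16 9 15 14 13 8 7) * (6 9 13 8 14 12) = (4 16 13 14 8 7)(6 9 15 12) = [0, 1, 2, 3, 16, 5, 9, 4, 7, 15, 10, 11, 6, 14, 8, 12, 13]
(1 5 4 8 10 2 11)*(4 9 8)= (1 5 9 8 10 2 11)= [0, 5, 11, 3, 4, 9, 6, 7, 10, 8, 2, 1]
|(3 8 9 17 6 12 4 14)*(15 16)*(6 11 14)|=|(3 8 9 17 11 14)(4 6 12)(15 16)|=6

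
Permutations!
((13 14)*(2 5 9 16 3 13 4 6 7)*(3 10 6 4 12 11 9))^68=(2 16 14)(3 6 11)(5 10 12)(7 9 13)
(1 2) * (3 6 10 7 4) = (1 2)(3 6 10 7 4) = [0, 2, 1, 6, 3, 5, 10, 4, 8, 9, 7]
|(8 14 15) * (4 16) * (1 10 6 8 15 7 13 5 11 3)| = 10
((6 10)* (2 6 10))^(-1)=(10)(2 6)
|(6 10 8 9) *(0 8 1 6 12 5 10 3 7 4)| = |(0 8 9 12 5 10 1 6 3 7 4)| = 11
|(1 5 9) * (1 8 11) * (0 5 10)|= 7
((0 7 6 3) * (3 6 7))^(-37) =(7)(0 3)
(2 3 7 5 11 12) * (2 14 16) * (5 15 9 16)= (2 3 7 15 9 16)(5 11 12 14)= [0, 1, 3, 7, 4, 11, 6, 15, 8, 16, 10, 12, 14, 13, 5, 9, 2]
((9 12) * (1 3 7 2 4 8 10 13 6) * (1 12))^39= (1 10 3 13 7 6 2 12 4 9 8)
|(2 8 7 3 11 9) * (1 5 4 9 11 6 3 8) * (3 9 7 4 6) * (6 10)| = 6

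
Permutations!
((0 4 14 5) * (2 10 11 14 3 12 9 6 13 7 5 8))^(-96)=(0 12 13)(2 8 14 11 10)(3 6 5)(4 9 7)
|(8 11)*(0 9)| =|(0 9)(8 11)| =2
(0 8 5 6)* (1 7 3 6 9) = (0 8 5 9 1 7 3 6) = [8, 7, 2, 6, 4, 9, 0, 3, 5, 1]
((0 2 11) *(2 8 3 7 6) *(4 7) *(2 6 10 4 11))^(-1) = ((0 8 3 11)(4 7 10))^(-1) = (0 11 3 8)(4 10 7)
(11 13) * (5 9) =[0, 1, 2, 3, 4, 9, 6, 7, 8, 5, 10, 13, 12, 11] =(5 9)(11 13)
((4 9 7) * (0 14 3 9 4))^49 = (0 7 9 3 14)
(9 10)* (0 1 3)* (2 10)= [1, 3, 10, 0, 4, 5, 6, 7, 8, 2, 9]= (0 1 3)(2 10 9)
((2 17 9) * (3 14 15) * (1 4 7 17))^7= (1 4 7 17 9 2)(3 14 15)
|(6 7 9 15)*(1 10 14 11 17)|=20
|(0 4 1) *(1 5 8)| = |(0 4 5 8 1)| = 5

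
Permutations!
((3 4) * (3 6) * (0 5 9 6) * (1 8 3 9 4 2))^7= (0 5 4)(1 2 3 8)(6 9)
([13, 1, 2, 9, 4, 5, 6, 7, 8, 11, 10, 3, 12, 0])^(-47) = (0 13)(3 9 11)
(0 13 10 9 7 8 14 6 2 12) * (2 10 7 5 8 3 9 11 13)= (0 2 12)(3 9 5 8 14 6 10 11 13 7)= [2, 1, 12, 9, 4, 8, 10, 3, 14, 5, 11, 13, 0, 7, 6]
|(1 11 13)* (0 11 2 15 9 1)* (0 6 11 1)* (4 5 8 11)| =|(0 1 2 15 9)(4 5 8 11 13 6)| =30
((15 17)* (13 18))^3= (13 18)(15 17)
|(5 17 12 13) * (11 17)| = |(5 11 17 12 13)| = 5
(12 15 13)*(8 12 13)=(8 12 15)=[0, 1, 2, 3, 4, 5, 6, 7, 12, 9, 10, 11, 15, 13, 14, 8]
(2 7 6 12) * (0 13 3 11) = (0 13 3 11)(2 7 6 12) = [13, 1, 7, 11, 4, 5, 12, 6, 8, 9, 10, 0, 2, 3]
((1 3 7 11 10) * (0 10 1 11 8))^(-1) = ((0 10 11 1 3 7 8))^(-1) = (0 8 7 3 1 11 10)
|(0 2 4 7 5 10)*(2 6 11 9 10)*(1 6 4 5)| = 8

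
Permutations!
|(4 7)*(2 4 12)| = 4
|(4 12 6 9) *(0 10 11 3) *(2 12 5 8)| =28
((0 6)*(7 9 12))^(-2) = ((0 6)(7 9 12))^(-2) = (7 9 12)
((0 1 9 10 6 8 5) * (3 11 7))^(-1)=(0 5 8 6 10 9 1)(3 7 11)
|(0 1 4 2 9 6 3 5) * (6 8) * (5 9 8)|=9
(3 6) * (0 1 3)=(0 1 3 6)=[1, 3, 2, 6, 4, 5, 0]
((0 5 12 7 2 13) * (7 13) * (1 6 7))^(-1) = ((0 5 12 13)(1 6 7 2))^(-1) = (0 13 12 5)(1 2 7 6)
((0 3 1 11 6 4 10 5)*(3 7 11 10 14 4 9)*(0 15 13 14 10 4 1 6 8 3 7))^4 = (1 15 4 13 10 14 5)(3 11 9)(6 8 7)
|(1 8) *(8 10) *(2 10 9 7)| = 6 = |(1 9 7 2 10 8)|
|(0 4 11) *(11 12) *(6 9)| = |(0 4 12 11)(6 9)| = 4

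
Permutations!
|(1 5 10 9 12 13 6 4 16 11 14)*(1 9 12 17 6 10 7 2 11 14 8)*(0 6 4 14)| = |(0 6 14 9 17 4 16)(1 5 7 2 11 8)(10 12 13)| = 42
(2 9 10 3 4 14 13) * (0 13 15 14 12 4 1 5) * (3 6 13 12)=(0 12 4 3 1 5)(2 9 10 6 13)(14 15)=[12, 5, 9, 1, 3, 0, 13, 7, 8, 10, 6, 11, 4, 2, 15, 14]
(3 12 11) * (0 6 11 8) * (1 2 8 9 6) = [1, 2, 8, 12, 4, 5, 11, 7, 0, 6, 10, 3, 9] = (0 1 2 8)(3 12 9 6 11)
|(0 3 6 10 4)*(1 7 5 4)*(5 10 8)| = 6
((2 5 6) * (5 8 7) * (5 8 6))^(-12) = ((2 6)(7 8))^(-12) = (8)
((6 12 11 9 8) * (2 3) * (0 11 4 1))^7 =(0 1 4 12 6 8 9 11)(2 3)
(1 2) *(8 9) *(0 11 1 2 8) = [11, 8, 2, 3, 4, 5, 6, 7, 9, 0, 10, 1] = (0 11 1 8 9)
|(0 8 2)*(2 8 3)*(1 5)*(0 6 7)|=10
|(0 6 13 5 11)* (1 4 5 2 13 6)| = 10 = |(0 1 4 5 11)(2 13)|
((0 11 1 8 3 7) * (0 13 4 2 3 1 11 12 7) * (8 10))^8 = (0 12 7 13 4 2 3)(1 8 10)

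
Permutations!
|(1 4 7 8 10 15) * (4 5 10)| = 12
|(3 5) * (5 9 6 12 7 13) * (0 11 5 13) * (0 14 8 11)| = |(3 9 6 12 7 14 8 11 5)| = 9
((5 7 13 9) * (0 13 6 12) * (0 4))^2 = ((0 13 9 5 7 6 12 4))^2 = (0 9 7 12)(4 13 5 6)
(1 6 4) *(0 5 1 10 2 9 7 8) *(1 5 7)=(0 7 8)(1 6 4 10 2 9)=[7, 6, 9, 3, 10, 5, 4, 8, 0, 1, 2]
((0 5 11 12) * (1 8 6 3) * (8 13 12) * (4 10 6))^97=(0 13 3 10 8 5 12 1 6 4 11)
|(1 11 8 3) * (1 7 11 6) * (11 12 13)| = |(1 6)(3 7 12 13 11 8)| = 6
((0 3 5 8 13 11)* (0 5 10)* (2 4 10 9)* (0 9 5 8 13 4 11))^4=(13)(2 10 8)(4 11 9)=((0 3 5 13)(2 11 8 4 10 9))^4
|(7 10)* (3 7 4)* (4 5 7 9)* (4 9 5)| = 5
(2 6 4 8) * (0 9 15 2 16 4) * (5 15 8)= (0 9 8 16 4 5 15 2 6)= [9, 1, 6, 3, 5, 15, 0, 7, 16, 8, 10, 11, 12, 13, 14, 2, 4]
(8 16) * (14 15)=(8 16)(14 15)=[0, 1, 2, 3, 4, 5, 6, 7, 16, 9, 10, 11, 12, 13, 15, 14, 8]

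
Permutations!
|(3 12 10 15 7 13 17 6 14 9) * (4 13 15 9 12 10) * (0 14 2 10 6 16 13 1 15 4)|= |(0 14 12)(1 15 7 4)(2 10 9 3 6)(13 17 16)|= 60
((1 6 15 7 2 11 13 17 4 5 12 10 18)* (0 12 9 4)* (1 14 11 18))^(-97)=(0 2 12 18 10 14 1 11 6 13 15 17 7)(4 9 5)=((0 12 10 1 6 15 7 2 18 14 11 13 17)(4 5 9))^(-97)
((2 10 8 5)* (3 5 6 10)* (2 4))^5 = (2 3 5 4)(6 8 10)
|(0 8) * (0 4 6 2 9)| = 6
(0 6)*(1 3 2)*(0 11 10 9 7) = (0 6 11 10 9 7)(1 3 2) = [6, 3, 1, 2, 4, 5, 11, 0, 8, 7, 9, 10]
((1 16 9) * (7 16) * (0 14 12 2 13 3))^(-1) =(0 3 13 2 12 14)(1 9 16 7)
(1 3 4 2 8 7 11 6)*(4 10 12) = [0, 3, 8, 10, 2, 5, 1, 11, 7, 9, 12, 6, 4] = (1 3 10 12 4 2 8 7 11 6)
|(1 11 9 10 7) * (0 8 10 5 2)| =9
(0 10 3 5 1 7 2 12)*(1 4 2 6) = (0 10 3 5 4 2 12)(1 7 6) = [10, 7, 12, 5, 2, 4, 1, 6, 8, 9, 3, 11, 0]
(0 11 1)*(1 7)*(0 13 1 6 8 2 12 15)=(0 11 7 6 8 2 12 15)(1 13)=[11, 13, 12, 3, 4, 5, 8, 6, 2, 9, 10, 7, 15, 1, 14, 0]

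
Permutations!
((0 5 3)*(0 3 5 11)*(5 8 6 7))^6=((0 11)(5 8 6 7))^6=(11)(5 6)(7 8)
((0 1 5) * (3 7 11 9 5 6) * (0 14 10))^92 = ((0 1 6 3 7 11 9 5 14 10))^92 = (0 6 7 9 14)(1 3 11 5 10)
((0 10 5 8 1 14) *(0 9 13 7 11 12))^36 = (0 8 9 11 10 1 13 12 5 14 7)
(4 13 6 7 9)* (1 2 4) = (1 2 4 13 6 7 9) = [0, 2, 4, 3, 13, 5, 7, 9, 8, 1, 10, 11, 12, 6]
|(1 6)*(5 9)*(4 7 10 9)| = |(1 6)(4 7 10 9 5)| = 10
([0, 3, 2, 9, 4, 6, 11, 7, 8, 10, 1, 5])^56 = [0, 1, 2, 3, 4, 11, 5, 7, 8, 9, 10, 6]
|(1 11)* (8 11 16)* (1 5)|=5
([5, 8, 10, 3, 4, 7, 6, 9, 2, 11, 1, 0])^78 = [9, 2, 1, 3, 4, 11, 6, 0, 10, 5, 8, 7]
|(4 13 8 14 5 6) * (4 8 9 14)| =7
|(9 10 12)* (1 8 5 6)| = |(1 8 5 6)(9 10 12)| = 12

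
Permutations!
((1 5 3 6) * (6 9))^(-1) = (1 6 9 3 5)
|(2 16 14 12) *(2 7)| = |(2 16 14 12 7)| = 5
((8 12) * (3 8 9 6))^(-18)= (3 12 6 8 9)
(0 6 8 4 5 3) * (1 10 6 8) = (0 8 4 5 3)(1 10 6) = [8, 10, 2, 0, 5, 3, 1, 7, 4, 9, 6]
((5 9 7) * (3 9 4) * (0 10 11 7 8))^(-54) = ((0 10 11 7 5 4 3 9 8))^(-54) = (11)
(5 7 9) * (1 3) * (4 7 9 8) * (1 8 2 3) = [0, 1, 3, 8, 7, 9, 6, 2, 4, 5] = (2 3 8 4 7)(5 9)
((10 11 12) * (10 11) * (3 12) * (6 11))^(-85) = ((3 12 6 11))^(-85) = (3 11 6 12)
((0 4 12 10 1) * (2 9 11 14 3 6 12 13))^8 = (0 6 9)(1 3 2)(4 12 11)(10 14 13)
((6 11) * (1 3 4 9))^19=(1 9 4 3)(6 11)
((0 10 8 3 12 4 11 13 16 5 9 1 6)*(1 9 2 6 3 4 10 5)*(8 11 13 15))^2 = (0 2)(1 12 11 8 13)(3 10 15 4 16)(5 6)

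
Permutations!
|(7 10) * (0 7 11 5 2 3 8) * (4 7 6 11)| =|(0 6 11 5 2 3 8)(4 7 10)| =21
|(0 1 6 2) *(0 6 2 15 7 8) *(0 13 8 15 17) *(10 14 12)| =|(0 1 2 6 17)(7 15)(8 13)(10 14 12)| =30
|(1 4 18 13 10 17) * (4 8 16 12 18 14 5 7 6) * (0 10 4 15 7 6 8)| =|(0 10 17 1)(4 14 5 6 15 7 8 16 12 18 13)| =44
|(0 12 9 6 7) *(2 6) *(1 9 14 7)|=4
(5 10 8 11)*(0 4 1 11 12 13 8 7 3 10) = (0 4 1 11 5)(3 10 7)(8 12 13) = [4, 11, 2, 10, 1, 0, 6, 3, 12, 9, 7, 5, 13, 8]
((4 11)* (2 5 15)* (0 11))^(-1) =((0 11 4)(2 5 15))^(-1) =(0 4 11)(2 15 5)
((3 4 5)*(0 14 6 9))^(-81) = ((0 14 6 9)(3 4 5))^(-81) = (0 9 6 14)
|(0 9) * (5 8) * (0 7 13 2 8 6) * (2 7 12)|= |(0 9 12 2 8 5 6)(7 13)|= 14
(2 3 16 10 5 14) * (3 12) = [0, 1, 12, 16, 4, 14, 6, 7, 8, 9, 5, 11, 3, 13, 2, 15, 10] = (2 12 3 16 10 5 14)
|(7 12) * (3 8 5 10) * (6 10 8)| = 6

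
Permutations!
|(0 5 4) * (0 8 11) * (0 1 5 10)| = 10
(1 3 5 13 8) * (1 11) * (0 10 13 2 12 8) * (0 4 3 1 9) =(0 10 13 4 3 5 2 12 8 11 9) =[10, 1, 12, 5, 3, 2, 6, 7, 11, 0, 13, 9, 8, 4]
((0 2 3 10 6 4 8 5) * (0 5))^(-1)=((0 2 3 10 6 4 8))^(-1)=(0 8 4 6 10 3 2)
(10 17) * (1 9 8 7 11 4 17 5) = (1 9 8 7 11 4 17 10 5) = [0, 9, 2, 3, 17, 1, 6, 11, 7, 8, 5, 4, 12, 13, 14, 15, 16, 10]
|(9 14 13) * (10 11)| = |(9 14 13)(10 11)| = 6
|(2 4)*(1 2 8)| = |(1 2 4 8)| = 4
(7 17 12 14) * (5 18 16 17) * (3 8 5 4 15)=(3 8 5 18 16 17 12 14 7 4 15)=[0, 1, 2, 8, 15, 18, 6, 4, 5, 9, 10, 11, 14, 13, 7, 3, 17, 12, 16]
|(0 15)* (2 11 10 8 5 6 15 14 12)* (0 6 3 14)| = 8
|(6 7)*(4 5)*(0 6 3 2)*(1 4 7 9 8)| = 10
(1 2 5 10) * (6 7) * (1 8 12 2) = [0, 1, 5, 3, 4, 10, 7, 6, 12, 9, 8, 11, 2] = (2 5 10 8 12)(6 7)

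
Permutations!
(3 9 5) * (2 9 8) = [0, 1, 9, 8, 4, 3, 6, 7, 2, 5] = (2 9 5 3 8)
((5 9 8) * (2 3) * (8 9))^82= ((9)(2 3)(5 8))^82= (9)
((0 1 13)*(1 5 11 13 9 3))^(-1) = (0 13 11 5)(1 3 9)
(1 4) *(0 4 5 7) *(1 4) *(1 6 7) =(0 6 7)(1 5) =[6, 5, 2, 3, 4, 1, 7, 0]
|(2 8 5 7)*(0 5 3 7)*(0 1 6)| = |(0 5 1 6)(2 8 3 7)| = 4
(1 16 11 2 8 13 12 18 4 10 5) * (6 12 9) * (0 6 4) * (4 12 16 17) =[6, 17, 8, 3, 10, 1, 16, 7, 13, 12, 5, 2, 18, 9, 14, 15, 11, 4, 0] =(0 6 16 11 2 8 13 9 12 18)(1 17 4 10 5)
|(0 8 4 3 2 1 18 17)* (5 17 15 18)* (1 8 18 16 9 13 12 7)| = |(0 18 15 16 9 13 12 7 1 5 17)(2 8 4 3)| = 44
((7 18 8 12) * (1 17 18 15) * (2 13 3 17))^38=((1 2 13 3 17 18 8 12 7 15))^38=(1 7 8 17 13)(2 15 12 18 3)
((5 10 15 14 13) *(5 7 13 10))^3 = (15)(7 13)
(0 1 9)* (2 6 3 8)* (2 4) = (0 1 9)(2 6 3 8 4) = [1, 9, 6, 8, 2, 5, 3, 7, 4, 0]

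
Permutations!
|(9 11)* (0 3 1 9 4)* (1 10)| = 7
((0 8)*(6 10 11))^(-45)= (11)(0 8)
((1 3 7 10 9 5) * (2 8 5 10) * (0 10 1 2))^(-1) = (0 7 3 1 9 10)(2 5 8)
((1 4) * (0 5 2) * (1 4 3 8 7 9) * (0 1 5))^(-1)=((1 3 8 7 9 5 2))^(-1)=(1 2 5 9 7 8 3)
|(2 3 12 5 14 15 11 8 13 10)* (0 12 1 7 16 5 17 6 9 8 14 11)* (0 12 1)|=17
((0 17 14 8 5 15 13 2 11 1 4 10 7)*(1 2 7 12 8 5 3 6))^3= ((0 17 14 5 15 13 7)(1 4 10 12 8 3 6)(2 11))^3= (0 5 7 14 13 17 15)(1 12 6 10 3 4 8)(2 11)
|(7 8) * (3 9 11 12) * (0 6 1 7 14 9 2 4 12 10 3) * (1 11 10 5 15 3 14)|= |(0 6 11 5 15 3 2 4 12)(1 7 8)(9 10 14)|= 9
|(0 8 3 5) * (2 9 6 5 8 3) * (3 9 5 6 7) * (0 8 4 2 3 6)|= |(0 9 7 6)(2 5 8 3 4)|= 20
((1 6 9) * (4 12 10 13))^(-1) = (1 9 6)(4 13 10 12)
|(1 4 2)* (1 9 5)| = 5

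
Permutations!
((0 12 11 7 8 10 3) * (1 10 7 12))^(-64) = ((0 1 10 3)(7 8)(11 12))^(-64) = (12)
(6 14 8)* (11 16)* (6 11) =(6 14 8 11 16) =[0, 1, 2, 3, 4, 5, 14, 7, 11, 9, 10, 16, 12, 13, 8, 15, 6]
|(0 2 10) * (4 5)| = 6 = |(0 2 10)(4 5)|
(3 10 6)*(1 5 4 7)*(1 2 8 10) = [0, 5, 8, 1, 7, 4, 3, 2, 10, 9, 6] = (1 5 4 7 2 8 10 6 3)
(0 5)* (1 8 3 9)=[5, 8, 2, 9, 4, 0, 6, 7, 3, 1]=(0 5)(1 8 3 9)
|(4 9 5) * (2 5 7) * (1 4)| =6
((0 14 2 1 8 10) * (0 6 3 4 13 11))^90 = (0 2 8 6 4 11 14 1 10 3 13)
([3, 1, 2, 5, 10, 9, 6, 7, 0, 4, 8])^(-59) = (0 4 3 10 5 8 9)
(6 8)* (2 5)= [0, 1, 5, 3, 4, 2, 8, 7, 6]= (2 5)(6 8)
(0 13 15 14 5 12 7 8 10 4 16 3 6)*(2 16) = [13, 1, 16, 6, 2, 12, 0, 8, 10, 9, 4, 11, 7, 15, 5, 14, 3] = (0 13 15 14 5 12 7 8 10 4 2 16 3 6)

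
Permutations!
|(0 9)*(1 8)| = 2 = |(0 9)(1 8)|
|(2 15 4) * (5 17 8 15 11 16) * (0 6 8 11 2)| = 20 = |(0 6 8 15 4)(5 17 11 16)|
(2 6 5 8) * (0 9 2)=(0 9 2 6 5 8)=[9, 1, 6, 3, 4, 8, 5, 7, 0, 2]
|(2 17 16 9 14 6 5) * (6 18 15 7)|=10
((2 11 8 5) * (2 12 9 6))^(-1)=(2 6 9 12 5 8 11)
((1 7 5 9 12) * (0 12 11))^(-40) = (0 1 5 11 12 7 9) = ((0 12 1 7 5 9 11))^(-40)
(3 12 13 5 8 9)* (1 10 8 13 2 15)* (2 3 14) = [0, 10, 15, 12, 4, 13, 6, 7, 9, 14, 8, 11, 3, 5, 2, 1] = (1 10 8 9 14 2 15)(3 12)(5 13)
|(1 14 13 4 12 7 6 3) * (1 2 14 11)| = 8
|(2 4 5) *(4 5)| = 2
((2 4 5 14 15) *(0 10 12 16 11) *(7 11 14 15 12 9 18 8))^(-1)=(0 11 7 8 18 9 10)(2 15 5 4)(12 14 16)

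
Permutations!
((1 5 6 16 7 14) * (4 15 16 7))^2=((1 5 6 7 14)(4 15 16))^2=(1 6 14 5 7)(4 16 15)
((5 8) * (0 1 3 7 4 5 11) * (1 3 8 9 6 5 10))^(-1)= ((0 3 7 4 10 1 8 11)(5 9 6))^(-1)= (0 11 8 1 10 4 7 3)(5 6 9)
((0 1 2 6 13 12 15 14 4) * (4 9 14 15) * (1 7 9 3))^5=(15)(0 1 4 3 12 14 13 9 6 7 2)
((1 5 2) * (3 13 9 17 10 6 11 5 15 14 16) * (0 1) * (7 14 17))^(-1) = (0 2 5 11 6 10 17 15 1)(3 16 14 7 9 13)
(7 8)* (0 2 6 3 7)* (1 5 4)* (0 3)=[2, 5, 6, 7, 1, 4, 0, 8, 3]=(0 2 6)(1 5 4)(3 7 8)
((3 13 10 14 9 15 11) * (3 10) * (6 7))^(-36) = (9 14 10 11 15)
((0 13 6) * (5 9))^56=(0 6 13)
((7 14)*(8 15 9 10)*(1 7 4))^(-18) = ((1 7 14 4)(8 15 9 10))^(-18) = (1 14)(4 7)(8 9)(10 15)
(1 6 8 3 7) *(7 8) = (1 6 7)(3 8) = [0, 6, 2, 8, 4, 5, 7, 1, 3]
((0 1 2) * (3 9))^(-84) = (9)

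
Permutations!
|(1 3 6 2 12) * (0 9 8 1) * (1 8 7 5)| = |(0 9 7 5 1 3 6 2 12)| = 9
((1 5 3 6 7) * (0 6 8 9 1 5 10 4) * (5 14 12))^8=((0 6 7 14 12 5 3 8 9 1 10 4))^8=(0 9 12)(1 5 6)(3 7 10)(4 8 14)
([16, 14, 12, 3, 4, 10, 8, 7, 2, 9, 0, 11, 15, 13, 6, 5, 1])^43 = [10, 16, 8, 3, 4, 15, 14, 7, 6, 9, 5, 11, 2, 13, 1, 12, 0]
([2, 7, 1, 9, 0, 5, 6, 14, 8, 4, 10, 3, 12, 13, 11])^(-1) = (0 4 9 3 11 14 7 1 2)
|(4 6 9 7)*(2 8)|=4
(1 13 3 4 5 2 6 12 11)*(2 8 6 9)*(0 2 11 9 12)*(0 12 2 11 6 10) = (0 11 1 13 3 4 5 8 10)(6 12 9) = [11, 13, 2, 4, 5, 8, 12, 7, 10, 6, 0, 1, 9, 3]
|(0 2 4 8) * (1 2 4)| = 6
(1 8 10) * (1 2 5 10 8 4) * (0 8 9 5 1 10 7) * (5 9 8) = (0 5 7)(1 4 10 2) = [5, 4, 1, 3, 10, 7, 6, 0, 8, 9, 2]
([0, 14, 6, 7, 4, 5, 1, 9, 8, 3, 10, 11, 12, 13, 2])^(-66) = [0, 2, 1, 3, 4, 5, 14, 7, 8, 9, 10, 11, 12, 13, 6]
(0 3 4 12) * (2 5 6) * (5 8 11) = (0 3 4 12)(2 8 11 5 6) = [3, 1, 8, 4, 12, 6, 2, 7, 11, 9, 10, 5, 0]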